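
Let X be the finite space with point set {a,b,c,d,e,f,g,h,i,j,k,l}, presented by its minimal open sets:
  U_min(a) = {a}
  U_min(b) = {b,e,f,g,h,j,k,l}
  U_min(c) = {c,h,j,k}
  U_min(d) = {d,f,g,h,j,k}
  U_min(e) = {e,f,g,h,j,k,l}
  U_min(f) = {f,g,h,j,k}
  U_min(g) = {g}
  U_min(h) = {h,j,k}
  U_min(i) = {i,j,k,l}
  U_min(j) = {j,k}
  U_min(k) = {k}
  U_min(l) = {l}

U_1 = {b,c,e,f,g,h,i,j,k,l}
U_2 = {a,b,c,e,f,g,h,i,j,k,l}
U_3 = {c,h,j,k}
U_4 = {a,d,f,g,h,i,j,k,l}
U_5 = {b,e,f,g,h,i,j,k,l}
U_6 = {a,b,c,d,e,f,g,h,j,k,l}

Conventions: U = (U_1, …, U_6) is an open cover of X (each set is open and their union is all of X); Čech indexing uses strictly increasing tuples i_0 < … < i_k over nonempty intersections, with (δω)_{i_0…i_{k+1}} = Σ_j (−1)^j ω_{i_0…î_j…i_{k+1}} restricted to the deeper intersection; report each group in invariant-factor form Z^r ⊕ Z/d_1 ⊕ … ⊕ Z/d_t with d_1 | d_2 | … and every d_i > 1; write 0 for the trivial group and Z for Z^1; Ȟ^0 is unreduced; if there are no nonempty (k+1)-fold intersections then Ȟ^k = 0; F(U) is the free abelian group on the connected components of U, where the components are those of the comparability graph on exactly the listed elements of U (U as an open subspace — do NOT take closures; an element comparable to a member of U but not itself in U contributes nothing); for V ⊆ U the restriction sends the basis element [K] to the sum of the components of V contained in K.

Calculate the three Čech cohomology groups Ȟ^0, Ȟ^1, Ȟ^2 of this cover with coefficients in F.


Ȟ^0 = Z^2, Ȟ^1 = 0 and Ȟ^2 = 0

cover nerve:
  U12={b,c,e,f,g,h,i,j,k,l} U13={c,h,j,k} U14={f,g,h,i,j,k,l} U15={b,e,f,g,h,i,j,k,l} U16={b,c,e,f,g,h,j,k,l} U23={c,h,j,k} U24={a,f,g,h,i,j,k,l} U25={b,e,f,g,h,i,j,k,l} U26={a,b,c,e,f,g,h,j,k,l} U34={h,j,k} U35={h,j,k} U36={c,h,j,k} U45={f,g,h,i,j,k,l} U46={a,d,f,g,h,j,k,l} U56={b,e,f,g,h,j,k,l}
  U123={c,h,j,k} U124={f,g,h,i,j,k,l} U125={b,e,f,g,h,i,j,k,l} U126={b,c,e,f,g,h,j,k,l} U134={h,j,k} U135={h,j,k} U136={c,h,j,k} U145={f,g,h,i,j,k,l} U146={f,g,h,j,k,l} U156={b,e,f,g,h,j,k,l} U234={h,j,k} U235={h,j,k} U236={c,h,j,k} U245={f,g,h,i,j,k,l} U246={a,f,g,h,j,k,l} U256={b,e,f,g,h,j,k,l} U345={h,j,k} U346={h,j,k} U356={h,j,k} U456={f,g,h,j,k,l}
  U1234={h,j,k} U1235={h,j,k} U1236={c,h,j,k} U1245={f,g,h,i,j,k,l} U1246={f,g,h,j,k,l} U1256={b,e,f,g,h,j,k,l} U1345={h,j,k} U1346={h,j,k} U1356={h,j,k} U1456={f,g,h,j,k,l} U2345={h,j,k} U2346={h,j,k} U2356={h,j,k} U2456={f,g,h,j,k,l} U3456={h,j,k}
  U12345={h,j,k} U12346={h,j,k} U12356={h,j,k} U12456={f,g,h,j,k,l} U13456={h,j,k} U23456={h,j,k}
  U123456={h,j,k}
components per intersection:
  U1: {b,c,e,f,g,h,i,j,k,l}
  U2: {a} {b,c,e,f,g,h,i,j,k,l}
  U3: {c,h,j,k}
  U4: {a} {d,f,g,h,i,j,k,l}
  U5: {b,e,f,g,h,i,j,k,l}
  U6: {a} {b,c,d,e,f,g,h,j,k,l}
  U12: {b,c,e,f,g,h,i,j,k,l}
  U13: {c,h,j,k}
  U14: {f,g,h,i,j,k,l}
  U15: {b,e,f,g,h,i,j,k,l}
  U16: {b,c,e,f,g,h,j,k,l}
  U23: {c,h,j,k}
  U24: {a} {f,g,h,i,j,k,l}
  U25: {b,e,f,g,h,i,j,k,l}
  U26: {a} {b,c,e,f,g,h,j,k,l}
  U34: {h,j,k}
  U35: {h,j,k}
  U36: {c,h,j,k}
  U45: {f,g,h,i,j,k,l}
  U46: {a} {d,f,g,h,j,k} {l}
  U56: {b,e,f,g,h,j,k,l}
  U123: {c,h,j,k}
  U124: {f,g,h,i,j,k,l}
  U125: {b,e,f,g,h,i,j,k,l}
  U126: {b,c,e,f,g,h,j,k,l}
  U134: {h,j,k}
  U135: {h,j,k}
  U136: {c,h,j,k}
  U145: {f,g,h,i,j,k,l}
  U146: {f,g,h,j,k} {l}
  U156: {b,e,f,g,h,j,k,l}
  U234: {h,j,k}
  U235: {h,j,k}
  U236: {c,h,j,k}
  U245: {f,g,h,i,j,k,l}
  U246: {a} {f,g,h,j,k} {l}
  U256: {b,e,f,g,h,j,k,l}
  U345: {h,j,k}
  U346: {h,j,k}
  U356: {h,j,k}
  U456: {f,g,h,j,k} {l}
  U1234: {h,j,k}
  U1235: {h,j,k}
  U1236: {c,h,j,k}
  U1245: {f,g,h,i,j,k,l}
  U1246: {f,g,h,j,k} {l}
  U1256: {b,e,f,g,h,j,k,l}
  U1345: {h,j,k}
  U1346: {h,j,k}
  U1356: {h,j,k}
  U1456: {f,g,h,j,k} {l}
  U2345: {h,j,k}
  U2346: {h,j,k}
  U2356: {h,j,k}
  U2456: {f,g,h,j,k} {l}
  U3456: {h,j,k}
  U12345: {h,j,k}
  U12346: {h,j,k}
  U12356: {h,j,k}
  U12456: {f,g,h,j,k} {l}
  U13456: {h,j,k}
  U23456: {h,j,k}
  U123456: {h,j,k}
C dims 9,19,24,18; δ0: rk 7, SNF 1^7; δ1: rk 12, SNF 1^12; δ2: rk 12, SNF 1^12
Ȟ^0: (9−7)−0=2 ⇒ Z^2
Ȟ^1: (19−12)−7=0 ⇒ 0
Ȟ^2: (24−12)−12=0 ⇒ 0


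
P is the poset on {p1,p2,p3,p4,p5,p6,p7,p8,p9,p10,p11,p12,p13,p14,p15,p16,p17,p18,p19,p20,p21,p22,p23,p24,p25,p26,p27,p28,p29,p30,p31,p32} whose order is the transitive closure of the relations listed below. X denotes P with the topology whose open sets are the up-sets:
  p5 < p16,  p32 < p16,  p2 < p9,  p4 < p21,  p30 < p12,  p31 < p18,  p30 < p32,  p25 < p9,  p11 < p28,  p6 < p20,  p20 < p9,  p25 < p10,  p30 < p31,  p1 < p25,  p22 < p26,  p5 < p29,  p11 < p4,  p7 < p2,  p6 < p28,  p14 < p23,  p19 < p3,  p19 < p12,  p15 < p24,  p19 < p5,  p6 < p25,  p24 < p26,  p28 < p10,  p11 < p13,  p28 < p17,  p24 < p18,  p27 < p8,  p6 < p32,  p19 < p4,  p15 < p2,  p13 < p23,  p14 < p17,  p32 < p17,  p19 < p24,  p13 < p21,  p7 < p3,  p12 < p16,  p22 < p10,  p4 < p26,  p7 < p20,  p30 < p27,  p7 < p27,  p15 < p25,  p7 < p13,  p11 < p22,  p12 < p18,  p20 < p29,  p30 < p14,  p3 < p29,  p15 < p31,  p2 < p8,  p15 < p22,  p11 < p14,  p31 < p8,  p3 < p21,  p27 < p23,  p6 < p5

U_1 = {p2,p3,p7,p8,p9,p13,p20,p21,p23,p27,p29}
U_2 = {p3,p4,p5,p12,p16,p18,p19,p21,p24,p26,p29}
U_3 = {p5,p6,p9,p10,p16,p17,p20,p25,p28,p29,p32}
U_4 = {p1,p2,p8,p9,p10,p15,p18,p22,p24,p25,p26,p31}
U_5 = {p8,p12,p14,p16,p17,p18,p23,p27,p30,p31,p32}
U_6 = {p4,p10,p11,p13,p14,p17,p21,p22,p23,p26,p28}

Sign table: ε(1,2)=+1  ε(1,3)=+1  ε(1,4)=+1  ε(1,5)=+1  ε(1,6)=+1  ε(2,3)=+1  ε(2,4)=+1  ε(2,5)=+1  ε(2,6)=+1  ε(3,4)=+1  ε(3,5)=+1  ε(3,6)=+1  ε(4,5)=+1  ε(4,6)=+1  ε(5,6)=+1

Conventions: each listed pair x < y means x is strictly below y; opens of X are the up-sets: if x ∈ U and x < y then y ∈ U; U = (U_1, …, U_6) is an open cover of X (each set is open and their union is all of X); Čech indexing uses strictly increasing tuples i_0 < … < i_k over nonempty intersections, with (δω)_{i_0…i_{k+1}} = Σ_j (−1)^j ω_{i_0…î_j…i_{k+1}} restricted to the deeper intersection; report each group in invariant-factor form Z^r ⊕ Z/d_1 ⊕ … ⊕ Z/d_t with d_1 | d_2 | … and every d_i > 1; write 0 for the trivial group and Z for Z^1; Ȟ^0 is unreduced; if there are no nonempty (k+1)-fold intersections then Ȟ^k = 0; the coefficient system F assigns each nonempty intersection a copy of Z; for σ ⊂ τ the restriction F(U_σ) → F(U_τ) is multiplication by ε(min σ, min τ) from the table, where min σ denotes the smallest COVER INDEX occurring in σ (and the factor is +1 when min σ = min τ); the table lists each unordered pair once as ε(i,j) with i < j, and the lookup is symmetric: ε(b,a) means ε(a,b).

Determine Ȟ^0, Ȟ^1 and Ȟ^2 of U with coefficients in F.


nonempty overlaps:
  U12={p3,p21,p29} U13={p9,p20,p29} U14={p2,p8,p9} U15={p8,p23,p27} U16={p13,p21,p23} U23={p5,p16,p29} U24={p18,p24,p26} U25={p12,p16,p18} U26={p4,p21,p26} U34={p9,p10,p25} U35={p16,p17,p32} U36={p10,p17,p28} U45={p8,p18,p31} U46={p10,p22,p26} U56={p14,p17,p23}
  U123={p29} U126={p21} U134={p9} U145={p8} U156={p23} U235={p16} U245={p18} U246={p26} U346={p10} U356={p17}
C dims 6,15,10; δ0: rk 5, SNF 1^5; δ1: rk 10, SNF 1^9·2
degree 0: 6−5−0 = 1 → Ȟ^0 ≅ Z
degree 1: 15−10−5 = 0 → Ȟ^1 ≅ 0
degree 2: 10−0−10 = 0 plus torsion [2] → Ȟ^2 ≅ Z/2

Ȟ^0 = Z; Ȟ^1 = 0; Ȟ^2 = Z/2


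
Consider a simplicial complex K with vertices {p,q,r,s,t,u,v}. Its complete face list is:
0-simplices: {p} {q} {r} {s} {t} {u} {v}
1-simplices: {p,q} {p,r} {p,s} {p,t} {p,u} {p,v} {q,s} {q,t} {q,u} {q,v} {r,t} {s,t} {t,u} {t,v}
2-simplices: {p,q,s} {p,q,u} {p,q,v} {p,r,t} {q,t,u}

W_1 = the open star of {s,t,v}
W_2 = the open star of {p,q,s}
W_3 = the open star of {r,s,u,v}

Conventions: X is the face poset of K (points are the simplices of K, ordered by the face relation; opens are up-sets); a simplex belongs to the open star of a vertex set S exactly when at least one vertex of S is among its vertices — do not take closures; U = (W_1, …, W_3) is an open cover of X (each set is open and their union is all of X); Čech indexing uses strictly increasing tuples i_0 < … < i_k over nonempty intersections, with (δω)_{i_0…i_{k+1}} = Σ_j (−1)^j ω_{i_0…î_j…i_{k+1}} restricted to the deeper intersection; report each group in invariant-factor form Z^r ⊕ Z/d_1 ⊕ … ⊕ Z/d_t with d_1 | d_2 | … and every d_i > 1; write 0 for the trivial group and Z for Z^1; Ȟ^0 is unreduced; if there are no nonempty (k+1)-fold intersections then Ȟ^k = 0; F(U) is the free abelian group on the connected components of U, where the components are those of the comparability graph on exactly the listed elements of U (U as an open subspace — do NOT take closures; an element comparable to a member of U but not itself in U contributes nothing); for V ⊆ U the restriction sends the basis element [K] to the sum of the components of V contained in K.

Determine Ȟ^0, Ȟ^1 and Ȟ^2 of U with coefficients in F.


nerve simplices:
  W1={{s},{t},{v},{p,s},{p,t},{p,v},{q,s},{q,t},{q,v},{r,t},{s,t},{t,u},{t,v},{p,q,s},{p,q,v},{p,r,t},{q,t,u}} W2={{p},{q},{s},{p,q},{p,r},{p,s},{p,t},{p,u},{p,v},{q,s},{q,t},{q,u},{q,v},{s,t},{p,q,s},{p,q,u},{p,q,v},{p,r,t},{q,t,u}} W3={{r},{s},{u},{v},{p,r},{p,s},{p,u},{p,v},{q,s},{q,u},{q,v},{r,t},{s,t},{t,u},{t,v},{p,q,s},{p,q,u},{p,q,v},{p,r,t},{q,t,u}}
  W12={{s},{p,s},{p,t},{p,v},{q,s},{q,t},{q,v},{s,t},{p,q,s},{p,q,v},{p,r,t},{q,t,u}} W13={{s},{v},{p,s},{p,v},{q,s},{q,v},{r,t},{s,t},{t,u},{t,v},{p,q,s},{p,q,v},{p,r,t},{q,t,u}} W23={{s},{p,r},{p,s},{p,u},{p,v},{q,s},{q,u},{q,v},{s,t},{p,q,s},{p,q,u},{p,q,v},{p,r,t},{q,t,u}}
  W123={{s},{p,s},{p,v},{q,s},{q,v},{s,t},{p,q,s},{p,q,v},{p,r,t},{q,t,u}}
components per intersection:
  W1: {{s},{t},{v},{p,s},{p,t},{p,v},{q,s},{q,t},{q,v},{r,t},{s,t},{t,u},{t,v},{p,q,s},{p,q,v},{p,r,t},{q,t,u}}
  W2: {{p},{q},{s},{p,q},{p,r},{p,s},{p,t},{p,u},{p,v},{q,s},{q,t},{q,u},{q,v},{s,t},{p,q,s},{p,q,u},{p,q,v},{p,r,t},{q,t,u}}
  W3: {{r},{p,r},{r,t},{p,r,t}} {{s},{p,s},{q,s},{s,t},{p,q,s}} {{u},{p,u},{q,u},{t,u},{p,q,u},{q,t,u}} {{v},{p,v},{q,v},{t,v},{p,q,v}}
  W12: {{s},{p,s},{q,s},{s,t},{p,q,s}} {{p,t},{p,r,t}} {{p,v},{q,v},{p,q,v}} {{q,t},{q,t,u}}
  W13: {{s},{p,s},{q,s},{s,t},{p,q,s}} {{v},{p,v},{q,v},{t,v},{p,q,v}} {{r,t},{p,r,t}} {{t,u},{q,t,u}}
  W23: {{s},{p,s},{q,s},{s,t},{p,q,s}} {{p,r},{p,r,t}} {{p,u},{q,u},{p,q,u},{q,t,u}} {{p,v},{q,v},{p,q,v}}
  W123: {{s},{p,s},{q,s},{s,t},{p,q,s}} {{p,v},{q,v},{p,q,v}} {{p,r,t}} {{q,t,u}}
C dims 6,12,4; δ0: rk 5, SNF 1^5; δ1: rk 4, SNF 1^4
degree 0: 6−5−0 = 1 → Ȟ^0 ≅ Z
degree 1: 12−4−5 = 3 → Ȟ^1 ≅ Z^3
degree 2: 4−0−4 = 0 → Ȟ^2 ≅ 0

Ȟ^0 ≅ Z, Ȟ^1 ≅ Z^3 and Ȟ^2 ≅ 0


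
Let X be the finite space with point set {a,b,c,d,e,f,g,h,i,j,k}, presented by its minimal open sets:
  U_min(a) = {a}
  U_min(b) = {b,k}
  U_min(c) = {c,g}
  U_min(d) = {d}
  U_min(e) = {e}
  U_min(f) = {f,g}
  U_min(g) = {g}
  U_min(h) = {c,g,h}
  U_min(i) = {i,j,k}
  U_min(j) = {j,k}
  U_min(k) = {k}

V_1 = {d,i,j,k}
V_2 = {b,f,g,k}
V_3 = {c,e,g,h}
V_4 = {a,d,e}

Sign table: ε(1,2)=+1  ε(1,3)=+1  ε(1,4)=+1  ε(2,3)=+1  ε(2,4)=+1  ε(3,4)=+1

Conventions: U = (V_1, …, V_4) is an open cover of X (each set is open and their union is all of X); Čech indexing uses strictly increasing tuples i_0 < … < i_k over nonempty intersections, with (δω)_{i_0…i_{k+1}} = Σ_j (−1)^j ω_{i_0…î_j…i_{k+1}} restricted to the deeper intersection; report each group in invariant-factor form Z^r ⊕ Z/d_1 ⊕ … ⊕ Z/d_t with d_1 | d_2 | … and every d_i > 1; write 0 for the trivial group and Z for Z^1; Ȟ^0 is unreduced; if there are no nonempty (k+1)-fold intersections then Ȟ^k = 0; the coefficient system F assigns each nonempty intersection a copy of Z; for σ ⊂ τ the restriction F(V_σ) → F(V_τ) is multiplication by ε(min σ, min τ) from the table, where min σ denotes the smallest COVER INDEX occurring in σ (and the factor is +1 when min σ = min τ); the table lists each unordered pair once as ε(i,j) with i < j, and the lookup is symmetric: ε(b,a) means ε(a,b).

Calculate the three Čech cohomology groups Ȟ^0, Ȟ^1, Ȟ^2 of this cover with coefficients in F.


intersection data:
  V12={k} V14={d} V23={g} V34={e}
C dims 4,4; δ0: rk 3, SNF 1^3
Ȟ^0 = (4 − 3) − 0 = 1, so Ȟ^0 ≅ Z
Ȟ^1 = (4 − 0) − 3 = 1, so Ȟ^1 ≅ Z
Ȟ^2 = (0 − 0) − 0 = 0, so Ȟ^2 ≅ 0

Ȟ^0(U;F) ≅ Z; Ȟ^1(U;F) ≅ Z; Ȟ^2(U;F) ≅ 0


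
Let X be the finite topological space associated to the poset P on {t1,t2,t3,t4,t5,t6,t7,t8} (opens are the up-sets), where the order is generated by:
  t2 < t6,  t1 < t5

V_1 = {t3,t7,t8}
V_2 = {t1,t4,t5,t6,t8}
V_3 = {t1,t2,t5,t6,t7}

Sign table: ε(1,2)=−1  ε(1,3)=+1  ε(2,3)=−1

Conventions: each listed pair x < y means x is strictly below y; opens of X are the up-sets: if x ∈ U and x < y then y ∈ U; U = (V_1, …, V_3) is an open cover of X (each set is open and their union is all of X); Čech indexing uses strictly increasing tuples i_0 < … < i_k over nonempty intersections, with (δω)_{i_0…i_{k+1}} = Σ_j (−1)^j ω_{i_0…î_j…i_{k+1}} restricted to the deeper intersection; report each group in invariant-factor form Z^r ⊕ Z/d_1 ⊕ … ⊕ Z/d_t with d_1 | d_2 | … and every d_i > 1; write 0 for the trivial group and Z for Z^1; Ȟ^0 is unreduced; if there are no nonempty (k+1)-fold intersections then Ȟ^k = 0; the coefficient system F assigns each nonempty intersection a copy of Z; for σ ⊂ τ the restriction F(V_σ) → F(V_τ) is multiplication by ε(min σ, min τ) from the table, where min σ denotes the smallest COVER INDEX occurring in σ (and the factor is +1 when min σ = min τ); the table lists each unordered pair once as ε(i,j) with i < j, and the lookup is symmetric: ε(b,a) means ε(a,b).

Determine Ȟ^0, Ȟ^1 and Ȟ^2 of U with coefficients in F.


nonempty overlaps:
  V12={t8} V13={t7} V23={t1,t5,t6}
C dims 3,3; δ0: rk 2, SNF 1^2
degree 0: 3−2−0 = 1 → Ȟ^0 ≅ Z
degree 1: 3−0−2 = 1 → Ȟ^1 ≅ Z
degree 2: 0−0−0 = 0 → Ȟ^2 ≅ 0

Ȟ^0 ≅ Z, Ȟ^1 ≅ Z and Ȟ^2 ≅ 0


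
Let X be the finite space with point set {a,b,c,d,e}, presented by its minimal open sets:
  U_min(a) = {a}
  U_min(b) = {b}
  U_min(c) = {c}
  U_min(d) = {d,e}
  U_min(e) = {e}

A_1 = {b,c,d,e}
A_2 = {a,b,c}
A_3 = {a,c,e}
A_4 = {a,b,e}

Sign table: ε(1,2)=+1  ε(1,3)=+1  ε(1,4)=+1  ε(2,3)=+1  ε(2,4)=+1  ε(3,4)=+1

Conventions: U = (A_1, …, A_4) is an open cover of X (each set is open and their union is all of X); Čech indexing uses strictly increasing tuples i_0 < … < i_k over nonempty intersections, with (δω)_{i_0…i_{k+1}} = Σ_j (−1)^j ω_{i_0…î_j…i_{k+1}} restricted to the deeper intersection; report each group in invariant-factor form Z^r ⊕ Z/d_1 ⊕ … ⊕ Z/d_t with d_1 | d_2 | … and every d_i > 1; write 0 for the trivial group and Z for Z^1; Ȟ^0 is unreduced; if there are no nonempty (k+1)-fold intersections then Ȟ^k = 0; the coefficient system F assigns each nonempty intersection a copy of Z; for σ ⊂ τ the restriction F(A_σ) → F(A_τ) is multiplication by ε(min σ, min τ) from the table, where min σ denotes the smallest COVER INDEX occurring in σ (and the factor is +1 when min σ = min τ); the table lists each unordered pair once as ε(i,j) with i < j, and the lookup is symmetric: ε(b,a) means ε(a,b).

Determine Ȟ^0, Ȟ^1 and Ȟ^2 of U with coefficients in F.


Ȟ^0(U;F) ≅ Z, Ȟ^1(U;F) ≅ 0 and Ȟ^2(U;F) ≅ Z

intersection data:
  A12={b,c} A13={c,e} A14={b,e} A23={a,c} A24={a,b} A34={a,e}
  A123={c} A124={b} A134={e} A234={a}
C dims 4,6,4; δ0: rk 3, SNF 1^3; δ1: rk 3, SNF 1^3
Ȟ^0 = (4 − 3) − 0 = 1, so Ȟ^0 ≅ Z
Ȟ^1 = (6 − 3) − 3 = 0, so Ȟ^1 ≅ 0
Ȟ^2 = (4 − 0) − 3 = 1, so Ȟ^2 ≅ Z


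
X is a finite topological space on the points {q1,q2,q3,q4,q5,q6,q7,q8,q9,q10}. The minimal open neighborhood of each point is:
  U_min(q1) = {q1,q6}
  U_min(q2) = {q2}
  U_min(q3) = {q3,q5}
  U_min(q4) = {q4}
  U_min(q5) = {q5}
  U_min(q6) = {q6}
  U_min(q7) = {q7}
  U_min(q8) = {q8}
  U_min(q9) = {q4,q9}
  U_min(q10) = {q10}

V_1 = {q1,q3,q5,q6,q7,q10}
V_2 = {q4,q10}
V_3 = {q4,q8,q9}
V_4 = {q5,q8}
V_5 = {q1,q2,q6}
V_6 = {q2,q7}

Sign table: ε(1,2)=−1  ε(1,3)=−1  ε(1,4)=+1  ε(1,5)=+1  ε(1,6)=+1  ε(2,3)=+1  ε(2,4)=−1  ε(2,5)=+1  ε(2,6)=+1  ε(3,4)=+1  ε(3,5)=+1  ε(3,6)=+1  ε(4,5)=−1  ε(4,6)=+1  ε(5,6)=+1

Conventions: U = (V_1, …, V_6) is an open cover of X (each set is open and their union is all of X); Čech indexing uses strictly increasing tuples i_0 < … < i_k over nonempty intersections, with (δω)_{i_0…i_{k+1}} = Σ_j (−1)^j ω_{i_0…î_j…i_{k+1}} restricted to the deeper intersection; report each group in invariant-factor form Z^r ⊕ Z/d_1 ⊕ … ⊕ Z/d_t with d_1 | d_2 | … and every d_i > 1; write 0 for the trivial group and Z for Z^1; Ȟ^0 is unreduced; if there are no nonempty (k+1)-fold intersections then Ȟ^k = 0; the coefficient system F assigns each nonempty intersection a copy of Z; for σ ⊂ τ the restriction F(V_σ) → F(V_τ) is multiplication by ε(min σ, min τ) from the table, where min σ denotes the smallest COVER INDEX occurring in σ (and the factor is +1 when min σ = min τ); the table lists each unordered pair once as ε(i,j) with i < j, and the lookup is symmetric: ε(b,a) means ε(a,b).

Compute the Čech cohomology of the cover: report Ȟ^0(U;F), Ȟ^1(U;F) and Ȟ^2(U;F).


nonempty overlaps:
  V12={q10} V14={q5} V15={q1,q6} V16={q7} V23={q4} V34={q8} V56={q2}
C dims 6,7; δ0: rk 6, SNF 1^5·2
degree 0: 6−6−0 = 0 → Ȟ^0 ≅ 0
degree 1: 7−0−6 = 1 plus torsion [2] → Ȟ^1 ≅ Z ⊕ Z/2
degree 2: 0−0−0 = 0 → Ȟ^2 ≅ 0

Ȟ^0 = 0; Ȟ^1 = Z ⊕ Z/2; Ȟ^2 = 0


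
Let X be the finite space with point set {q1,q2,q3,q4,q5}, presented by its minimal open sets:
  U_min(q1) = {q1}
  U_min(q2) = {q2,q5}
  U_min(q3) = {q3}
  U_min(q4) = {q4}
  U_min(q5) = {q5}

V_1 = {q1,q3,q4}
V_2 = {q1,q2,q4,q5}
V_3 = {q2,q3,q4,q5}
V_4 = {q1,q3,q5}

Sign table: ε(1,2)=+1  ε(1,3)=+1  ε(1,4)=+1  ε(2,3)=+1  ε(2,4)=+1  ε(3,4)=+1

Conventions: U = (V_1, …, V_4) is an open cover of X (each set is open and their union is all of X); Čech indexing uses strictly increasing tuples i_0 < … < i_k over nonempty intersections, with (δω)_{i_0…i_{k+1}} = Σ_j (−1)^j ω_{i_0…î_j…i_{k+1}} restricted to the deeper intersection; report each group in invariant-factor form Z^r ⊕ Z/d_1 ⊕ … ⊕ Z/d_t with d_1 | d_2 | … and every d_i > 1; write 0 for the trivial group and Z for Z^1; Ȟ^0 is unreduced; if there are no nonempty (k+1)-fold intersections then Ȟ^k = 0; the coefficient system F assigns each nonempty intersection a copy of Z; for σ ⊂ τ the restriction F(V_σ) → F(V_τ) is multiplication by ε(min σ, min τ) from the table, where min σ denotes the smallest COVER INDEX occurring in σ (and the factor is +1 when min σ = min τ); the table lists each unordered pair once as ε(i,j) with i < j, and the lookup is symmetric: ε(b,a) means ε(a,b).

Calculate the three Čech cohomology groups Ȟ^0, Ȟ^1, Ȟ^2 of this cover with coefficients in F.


Ȟ^0 = Z, Ȟ^1 = 0, Ȟ^2 = Z

cover nerve:
  V12={q1,q4} V13={q3,q4} V14={q1,q3} V23={q2,q4,q5} V24={q1,q5} V34={q3,q5}
  V123={q4} V124={q1} V134={q3} V234={q5}
C dims 4,6,4; δ0: rk 3, SNF 1^3; δ1: rk 3, SNF 1^3
Ȟ^0: (4−3)−0=1 ⇒ Z
Ȟ^1: (6−3)−3=0 ⇒ 0
Ȟ^2: (4−0)−3=1 ⇒ Z


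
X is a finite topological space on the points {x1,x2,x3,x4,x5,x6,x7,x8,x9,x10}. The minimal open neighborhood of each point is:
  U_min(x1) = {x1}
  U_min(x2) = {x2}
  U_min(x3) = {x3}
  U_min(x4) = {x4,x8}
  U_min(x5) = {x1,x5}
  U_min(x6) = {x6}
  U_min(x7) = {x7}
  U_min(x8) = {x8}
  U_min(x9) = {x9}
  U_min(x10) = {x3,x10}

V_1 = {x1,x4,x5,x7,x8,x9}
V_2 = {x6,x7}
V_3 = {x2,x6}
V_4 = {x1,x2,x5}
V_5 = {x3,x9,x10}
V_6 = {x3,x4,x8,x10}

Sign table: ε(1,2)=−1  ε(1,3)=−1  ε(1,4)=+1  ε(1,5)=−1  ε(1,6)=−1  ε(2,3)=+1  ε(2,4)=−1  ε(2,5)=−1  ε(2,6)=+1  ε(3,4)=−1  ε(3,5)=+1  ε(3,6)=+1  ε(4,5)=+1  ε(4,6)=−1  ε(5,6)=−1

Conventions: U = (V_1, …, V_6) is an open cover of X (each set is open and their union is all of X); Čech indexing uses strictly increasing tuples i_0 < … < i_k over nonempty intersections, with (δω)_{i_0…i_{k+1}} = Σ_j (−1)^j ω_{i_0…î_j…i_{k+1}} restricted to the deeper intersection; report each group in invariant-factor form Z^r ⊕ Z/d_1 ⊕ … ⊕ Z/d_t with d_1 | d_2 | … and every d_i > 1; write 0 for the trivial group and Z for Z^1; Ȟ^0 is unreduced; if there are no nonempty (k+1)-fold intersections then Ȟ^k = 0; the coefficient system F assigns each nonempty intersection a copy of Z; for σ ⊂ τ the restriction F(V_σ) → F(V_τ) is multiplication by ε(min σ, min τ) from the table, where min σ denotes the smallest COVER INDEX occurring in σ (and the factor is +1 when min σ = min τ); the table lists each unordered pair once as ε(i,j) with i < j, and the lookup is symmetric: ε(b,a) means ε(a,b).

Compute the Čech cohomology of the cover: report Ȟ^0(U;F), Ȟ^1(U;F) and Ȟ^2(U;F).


nerve simplices:
  V12={x7} V14={x1,x5} V15={x9} V16={x4,x8} V23={x6} V34={x2} V56={x3,x10}
C dims 6,7; δ0: rk 6, SNF 1^5·2
degree 0: 6−6−0 = 0 → Ȟ^0 ≅ 0
degree 1: 7−0−6 = 1 plus torsion [2] → Ȟ^1 ≅ Z ⊕ Z/2
degree 2: 0−0−0 = 0 → Ȟ^2 ≅ 0

Ȟ^0 ≅ 0, Ȟ^1 ≅ Z ⊕ Z/2 and Ȟ^2 ≅ 0


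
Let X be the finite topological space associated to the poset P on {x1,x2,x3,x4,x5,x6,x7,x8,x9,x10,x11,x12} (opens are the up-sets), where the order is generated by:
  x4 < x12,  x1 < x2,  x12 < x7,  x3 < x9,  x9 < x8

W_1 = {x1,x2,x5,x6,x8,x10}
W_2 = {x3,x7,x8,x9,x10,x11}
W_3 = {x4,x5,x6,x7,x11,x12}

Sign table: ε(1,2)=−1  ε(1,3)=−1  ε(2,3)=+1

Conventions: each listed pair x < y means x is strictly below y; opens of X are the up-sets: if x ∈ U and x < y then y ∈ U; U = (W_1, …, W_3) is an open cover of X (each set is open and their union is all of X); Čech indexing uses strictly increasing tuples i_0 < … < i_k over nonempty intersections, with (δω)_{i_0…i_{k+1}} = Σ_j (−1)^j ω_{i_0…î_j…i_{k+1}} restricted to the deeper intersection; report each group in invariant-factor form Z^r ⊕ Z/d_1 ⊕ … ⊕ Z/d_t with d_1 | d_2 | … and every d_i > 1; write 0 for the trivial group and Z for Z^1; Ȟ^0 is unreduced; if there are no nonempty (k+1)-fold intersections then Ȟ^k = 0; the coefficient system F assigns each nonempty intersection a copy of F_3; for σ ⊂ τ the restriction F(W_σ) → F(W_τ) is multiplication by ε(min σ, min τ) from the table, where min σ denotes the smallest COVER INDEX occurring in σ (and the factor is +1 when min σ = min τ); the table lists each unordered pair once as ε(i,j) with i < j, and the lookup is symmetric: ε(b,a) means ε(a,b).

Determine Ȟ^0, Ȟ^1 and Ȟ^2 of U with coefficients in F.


Ȟ^0 ≅ Z/3, Ȟ^1 ≅ Z/3 and Ȟ^2 ≅ 0

nerve of the cover:
  W12={x8,x10} W13={x5,x6} W23={x7,x11}
C dims 3,3; δ0: rk_F3 2
Ȟ^0 = (3 − 2) − 0 = 1, so Ȟ^0 ≅ Z/3
Ȟ^1 = (3 − 0) − 2 = 1, so Ȟ^1 ≅ Z/3
Ȟ^2 = (0 − 0) − 0 = 0, so Ȟ^2 ≅ 0


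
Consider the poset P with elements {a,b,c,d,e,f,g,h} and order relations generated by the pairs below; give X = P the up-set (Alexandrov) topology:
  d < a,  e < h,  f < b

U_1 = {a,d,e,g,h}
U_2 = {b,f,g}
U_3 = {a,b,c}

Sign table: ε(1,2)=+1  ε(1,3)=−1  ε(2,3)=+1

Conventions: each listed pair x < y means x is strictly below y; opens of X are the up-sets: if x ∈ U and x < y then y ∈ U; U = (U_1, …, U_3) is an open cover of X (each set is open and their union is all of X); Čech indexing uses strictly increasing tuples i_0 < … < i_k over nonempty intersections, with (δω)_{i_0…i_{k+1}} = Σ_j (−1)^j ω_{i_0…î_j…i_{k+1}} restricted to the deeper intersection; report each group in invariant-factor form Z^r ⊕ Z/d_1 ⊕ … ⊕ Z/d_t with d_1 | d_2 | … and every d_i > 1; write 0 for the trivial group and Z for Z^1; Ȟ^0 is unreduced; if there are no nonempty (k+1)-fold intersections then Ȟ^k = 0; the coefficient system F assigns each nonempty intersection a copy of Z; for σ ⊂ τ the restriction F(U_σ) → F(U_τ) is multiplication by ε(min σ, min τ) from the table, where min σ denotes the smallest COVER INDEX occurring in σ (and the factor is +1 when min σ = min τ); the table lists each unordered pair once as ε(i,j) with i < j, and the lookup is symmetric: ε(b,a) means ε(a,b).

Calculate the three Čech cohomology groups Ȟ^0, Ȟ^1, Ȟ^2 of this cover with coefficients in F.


Ȟ^0 ≅ 0,  Ȟ^1 ≅ Z/2,  Ȟ^2 ≅ 0

intersection data:
  U12={g} U13={a} U23={b}
C dims 3,3; δ0: rk 3, SNF 1^2·2
Ȟ^0 = (3 − 3) − 0 = 0, so Ȟ^0 ≅ 0
Ȟ^1 = (3 − 0) − 3 = 0 plus torsion [2], so Ȟ^1 ≅ Z/2
Ȟ^2 = (0 − 0) − 0 = 0, so Ȟ^2 ≅ 0


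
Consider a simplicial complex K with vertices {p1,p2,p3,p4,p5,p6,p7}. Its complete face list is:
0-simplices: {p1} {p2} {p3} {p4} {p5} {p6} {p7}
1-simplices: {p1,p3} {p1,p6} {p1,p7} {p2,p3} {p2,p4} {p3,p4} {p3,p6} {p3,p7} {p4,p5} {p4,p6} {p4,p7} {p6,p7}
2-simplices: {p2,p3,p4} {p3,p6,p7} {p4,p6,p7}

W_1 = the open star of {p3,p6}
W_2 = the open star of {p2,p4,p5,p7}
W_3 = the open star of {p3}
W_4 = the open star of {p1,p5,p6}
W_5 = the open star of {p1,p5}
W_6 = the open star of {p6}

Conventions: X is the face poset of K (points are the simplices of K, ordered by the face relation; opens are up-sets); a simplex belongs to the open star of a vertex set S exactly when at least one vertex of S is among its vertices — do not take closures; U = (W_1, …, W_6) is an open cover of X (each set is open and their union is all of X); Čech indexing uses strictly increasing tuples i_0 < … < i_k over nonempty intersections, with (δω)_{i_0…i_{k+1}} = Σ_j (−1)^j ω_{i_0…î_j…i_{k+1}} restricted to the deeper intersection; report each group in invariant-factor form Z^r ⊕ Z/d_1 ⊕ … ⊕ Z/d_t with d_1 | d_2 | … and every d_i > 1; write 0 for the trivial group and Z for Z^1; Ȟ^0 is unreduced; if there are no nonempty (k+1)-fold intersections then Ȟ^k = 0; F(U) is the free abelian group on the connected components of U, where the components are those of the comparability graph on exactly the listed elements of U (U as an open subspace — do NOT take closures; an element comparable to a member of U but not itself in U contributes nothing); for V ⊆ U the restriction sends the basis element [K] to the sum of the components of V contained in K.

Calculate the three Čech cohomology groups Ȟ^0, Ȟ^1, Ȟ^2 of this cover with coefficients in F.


Ȟ^0(U;F) ≅ Z; Ȟ^1(U;F) ≅ Z^3; Ȟ^2(U;F) ≅ 0

intersection data:
  W1={{p3},{p6},{p1,p3},{p1,p6},{p2,p3},{p3,p4},{p3,p6},{p3,p7},{p4,p6},{p6,p7},{p2,p3,p4},{p3,p6,p7},{p4,p6,p7}} W2={{p2},{p4},{p5},{p7},{p1,p7},{p2,p3},{p2,p4},{p3,p4},{p3,p7},{p4,p5},{p4,p6},{p4,p7},{p6,p7},{p2,p3,p4},{p3,p6,p7},{p4,p6,p7}} W3={{p3},{p1,p3},{p2,p3},{p3,p4},{p3,p6},{p3,p7},{p2,p3,p4},{p3,p6,p7}} W4={{p1},{p5},{p6},{p1,p3},{p1,p6},{p1,p7},{p3,p6},{p4,p5},{p4,p6},{p6,p7},{p3,p6,p7},{p4,p6,p7}} W5={{p1},{p5},{p1,p3},{p1,p6},{p1,p7},{p4,p5}} W6={{p6},{p1,p6},{p3,p6},{p4,p6},{p6,p7},{p3,p6,p7},{p4,p6,p7}}
  W12={{p2,p3},{p3,p4},{p3,p7},{p4,p6},{p6,p7},{p2,p3,p4},{p3,p6,p7},{p4,p6,p7}} W13={{p3},{p1,p3},{p2,p3},{p3,p4},{p3,p6},{p3,p7},{p2,p3,p4},{p3,p6,p7}} W14={{p6},{p1,p3},{p1,p6},{p3,p6},{p4,p6},{p6,p7},{p3,p6,p7},{p4,p6,p7}} W15={{p1,p3},{p1,p6}} W16={{p6},{p1,p6},{p3,p6},{p4,p6},{p6,p7},{p3,p6,p7},{p4,p6,p7}} W23={{p2,p3},{p3,p4},{p3,p7},{p2,p3,p4},{p3,p6,p7}} W24={{p5},{p1,p7},{p4,p5},{p4,p6},{p6,p7},{p3,p6,p7},{p4,p6,p7}} W25={{p5},{p1,p7},{p4,p5}} W26={{p4,p6},{p6,p7},{p3,p6,p7},{p4,p6,p7}} W34={{p1,p3},{p3,p6},{p3,p6,p7}} W35={{p1,p3}} W36={{p3,p6},{p3,p6,p7}} W45={{p1},{p5},{p1,p3},{p1,p6},{p1,p7},{p4,p5}} W46={{p6},{p1,p6},{p3,p6},{p4,p6},{p6,p7},{p3,p6,p7},{p4,p6,p7}} W56={{p1,p6}}
  W123={{p2,p3},{p3,p4},{p3,p7},{p2,p3,p4},{p3,p6,p7}} W124={{p4,p6},{p6,p7},{p3,p6,p7},{p4,p6,p7}} W126={{p4,p6},{p6,p7},{p3,p6,p7},{p4,p6,p7}} W134={{p1,p3},{p3,p6},{p3,p6,p7}} W135={{p1,p3}} W136={{p3,p6},{p3,p6,p7}} W145={{p1,p3},{p1,p6}} W146={{p6},{p1,p6},{p3,p6},{p4,p6},{p6,p7},{p3,p6,p7},{p4,p6,p7}} W156={{p1,p6}} W234={{p3,p6,p7}} W236={{p3,p6,p7}} W245={{p5},{p1,p7},{p4,p5}} W246={{p4,p6},{p6,p7},{p3,p6,p7},{p4,p6,p7}} W345={{p1,p3}} W346={{p3,p6},{p3,p6,p7}} W456={{p1,p6}}
  W1234={{p3,p6,p7}} W1236={{p3,p6,p7}} W1246={{p4,p6},{p6,p7},{p3,p6,p7},{p4,p6,p7}} W1345={{p1,p3}} W1346={{p3,p6},{p3,p6,p7}} W1456={{p1,p6}} W2346={{p3,p6,p7}}
  W12346={{p3,p6,p7}}
components per intersection:
  W1: {{p3},{p6},{p1,p3},{p1,p6},{p2,p3},{p3,p4},{p3,p6},{p3,p7},{p4,p6},{p6,p7},{p2,p3,p4},{p3,p6,p7},{p4,p6,p7}}
  W2: {{p2},{p4},{p5},{p7},{p1,p7},{p2,p3},{p2,p4},{p3,p4},{p3,p7},{p4,p5},{p4,p6},{p4,p7},{p6,p7},{p2,p3,p4},{p3,p6,p7},{p4,p6,p7}}
  W3: {{p3},{p1,p3},{p2,p3},{p3,p4},{p3,p6},{p3,p7},{p2,p3,p4},{p3,p6,p7}}
  W4: {{p1},{p6},{p1,p3},{p1,p6},{p1,p7},{p3,p6},{p4,p6},{p6,p7},{p3,p6,p7},{p4,p6,p7}} {{p5},{p4,p5}}
  W5: {{p1},{p1,p3},{p1,p6},{p1,p7}} {{p5},{p4,p5}}
  W6: {{p6},{p1,p6},{p3,p6},{p4,p6},{p6,p7},{p3,p6,p7},{p4,p6,p7}}
  W12: {{p2,p3},{p3,p4},{p2,p3,p4}} {{p3,p7},{p4,p6},{p6,p7},{p3,p6,p7},{p4,p6,p7}}
  W13: {{p3},{p1,p3},{p2,p3},{p3,p4},{p3,p6},{p3,p7},{p2,p3,p4},{p3,p6,p7}}
  W14: {{p6},{p1,p6},{p3,p6},{p4,p6},{p6,p7},{p3,p6,p7},{p4,p6,p7}} {{p1,p3}}
  W15: {{p1,p3}} {{p1,p6}}
  W16: {{p6},{p1,p6},{p3,p6},{p4,p6},{p6,p7},{p3,p6,p7},{p4,p6,p7}}
  W23: {{p2,p3},{p3,p4},{p2,p3,p4}} {{p3,p7},{p3,p6,p7}}
  W24: {{p5},{p4,p5}} {{p1,p7}} {{p4,p6},{p6,p7},{p3,p6,p7},{p4,p6,p7}}
  W25: {{p5},{p4,p5}} {{p1,p7}}
  W26: {{p4,p6},{p6,p7},{p3,p6,p7},{p4,p6,p7}}
  W34: {{p1,p3}} {{p3,p6},{p3,p6,p7}}
  W35: {{p1,p3}}
  W36: {{p3,p6},{p3,p6,p7}}
  W45: {{p1},{p1,p3},{p1,p6},{p1,p7}} {{p5},{p4,p5}}
  W46: {{p6},{p1,p6},{p3,p6},{p4,p6},{p6,p7},{p3,p6,p7},{p4,p6,p7}}
  W56: {{p1,p6}}
  W123: {{p2,p3},{p3,p4},{p2,p3,p4}} {{p3,p7},{p3,p6,p7}}
  W124: {{p4,p6},{p6,p7},{p3,p6,p7},{p4,p6,p7}}
  W126: {{p4,p6},{p6,p7},{p3,p6,p7},{p4,p6,p7}}
  W134: {{p1,p3}} {{p3,p6},{p3,p6,p7}}
  W135: {{p1,p3}}
  W136: {{p3,p6},{p3,p6,p7}}
  W145: {{p1,p3}} {{p1,p6}}
  W146: {{p6},{p1,p6},{p3,p6},{p4,p6},{p6,p7},{p3,p6,p7},{p4,p6,p7}}
  W156: {{p1,p6}}
  W234: {{p3,p6,p7}}
  W236: {{p3,p6,p7}}
  W245: {{p5},{p4,p5}} {{p1,p7}}
  W246: {{p4,p6},{p6,p7},{p3,p6,p7},{p4,p6,p7}}
  W345: {{p1,p3}}
  W346: {{p3,p6},{p3,p6,p7}}
  W456: {{p1,p6}}
  W1234: {{p3,p6,p7}}
  W1236: {{p3,p6,p7}}
  W1246: {{p4,p6},{p6,p7},{p3,p6,p7},{p4,p6,p7}}
  W1345: {{p1,p3}}
  W1346: {{p3,p6},{p3,p6,p7}}
  W1456: {{p1,p6}}
  W2346: {{p3,p6,p7}}
  W12346: {{p3,p6,p7}}
C dims 8,24,20,7; δ0: rk 7, SNF 1^7; δ1: rk 14, SNF 1^14; δ2: rk 6, SNF 1^6
Ȟ^0 = (8 − 7) − 0 = 1, so Ȟ^0 ≅ Z
Ȟ^1 = (24 − 14) − 7 = 3, so Ȟ^1 ≅ Z^3
Ȟ^2 = (20 − 6) − 14 = 0, so Ȟ^2 ≅ 0


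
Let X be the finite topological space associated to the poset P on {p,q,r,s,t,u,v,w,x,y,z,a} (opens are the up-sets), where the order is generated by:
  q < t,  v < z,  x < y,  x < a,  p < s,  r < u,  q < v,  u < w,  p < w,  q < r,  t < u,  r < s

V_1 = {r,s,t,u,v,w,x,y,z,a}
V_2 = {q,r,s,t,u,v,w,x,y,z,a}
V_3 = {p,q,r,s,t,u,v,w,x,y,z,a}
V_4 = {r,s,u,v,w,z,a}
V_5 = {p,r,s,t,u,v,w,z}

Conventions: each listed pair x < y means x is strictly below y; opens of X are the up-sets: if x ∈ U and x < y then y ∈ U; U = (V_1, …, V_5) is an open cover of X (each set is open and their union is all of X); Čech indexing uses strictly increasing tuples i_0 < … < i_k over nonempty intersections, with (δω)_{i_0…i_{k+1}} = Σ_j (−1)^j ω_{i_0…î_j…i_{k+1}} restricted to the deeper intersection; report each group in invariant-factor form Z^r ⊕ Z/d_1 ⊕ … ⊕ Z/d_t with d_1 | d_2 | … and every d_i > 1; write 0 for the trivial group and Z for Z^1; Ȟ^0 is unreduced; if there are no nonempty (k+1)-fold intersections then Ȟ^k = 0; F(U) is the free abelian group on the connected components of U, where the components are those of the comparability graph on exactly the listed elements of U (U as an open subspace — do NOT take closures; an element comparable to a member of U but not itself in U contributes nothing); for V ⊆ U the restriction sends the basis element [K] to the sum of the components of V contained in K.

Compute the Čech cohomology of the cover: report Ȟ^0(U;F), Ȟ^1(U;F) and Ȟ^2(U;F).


Ȟ^0 = Z^2, Ȟ^1 = 0, Ȟ^2 = 0

intersection data:
  V12={r,s,t,u,v,w,x,y,z,a} V13={r,s,t,u,v,w,x,y,z,a} V14={r,s,u,v,w,z,a} V15={r,s,t,u,v,w,z} V23={q,r,s,t,u,v,w,x,y,z,a} V24={r,s,u,v,w,z,a} V25={r,s,t,u,v,w,z} V34={r,s,u,v,w,z,a} V35={p,r,s,t,u,v,w,z} V45={r,s,u,v,w,z}
  V123={r,s,t,u,v,w,x,y,z,a} V124={r,s,u,v,w,z,a} V125={r,s,t,u,v,w,z} V134={r,s,u,v,w,z,a} V135={r,s,t,u,v,w,z} V145={r,s,u,v,w,z} V234={r,s,u,v,w,z,a} V235={r,s,t,u,v,w,z} V245={r,s,u,v,w,z} V345={r,s,u,v,w,z}
  V1234={r,s,u,v,w,z,a} V1235={r,s,t,u,v,w,z} V1245={r,s,u,v,w,z} V1345={r,s,u,v,w,z} V2345={r,s,u,v,w,z}
  V12345={r,s,u,v,w,z}
components per intersection:
  V1: {r,s,t,u,w} {v,z} {x,y,a}
  V2: {q,r,s,t,u,v,w,z} {x,y,a}
  V3: {p,q,r,s,t,u,v,w,z} {x,y,a}
  V4: {r,s,u,w} {v,z} {a}
  V5: {p,r,s,t,u,w} {v,z}
  V12: {r,s,t,u,w} {v,z} {x,y,a}
  V13: {r,s,t,u,w} {v,z} {x,y,a}
  V14: {r,s,u,w} {v,z} {a}
  V15: {r,s,t,u,w} {v,z}
  V23: {q,r,s,t,u,v,w,z} {x,y,a}
  V24: {r,s,u,w} {v,z} {a}
  V25: {r,s,t,u,w} {v,z}
  V34: {r,s,u,w} {v,z} {a}
  V35: {p,r,s,t,u,w} {v,z}
  V45: {r,s,u,w} {v,z}
  V123: {r,s,t,u,w} {v,z} {x,y,a}
  V124: {r,s,u,w} {v,z} {a}
  V125: {r,s,t,u,w} {v,z}
  V134: {r,s,u,w} {v,z} {a}
  V135: {r,s,t,u,w} {v,z}
  V145: {r,s,u,w} {v,z}
  V234: {r,s,u,w} {v,z} {a}
  V235: {r,s,t,u,w} {v,z}
  V245: {r,s,u,w} {v,z}
  V345: {r,s,u,w} {v,z}
  V1234: {r,s,u,w} {v,z} {a}
  V1235: {r,s,t,u,w} {v,z}
  V1245: {r,s,u,w} {v,z}
  V1345: {r,s,u,w} {v,z}
  V2345: {r,s,u,w} {v,z}
  V12345: {r,s,u,w} {v,z}
C dims 12,25,24,11; δ0: rk 10, SNF 1^10; δ1: rk 15, SNF 1^15; δ2: rk 9, SNF 1^9
Ȟ^0 = (12 − 10) − 0 = 2, so Ȟ^0 ≅ Z^2
Ȟ^1 = (25 − 15) − 10 = 0, so Ȟ^1 ≅ 0
Ȟ^2 = (24 − 9) − 15 = 0, so Ȟ^2 ≅ 0


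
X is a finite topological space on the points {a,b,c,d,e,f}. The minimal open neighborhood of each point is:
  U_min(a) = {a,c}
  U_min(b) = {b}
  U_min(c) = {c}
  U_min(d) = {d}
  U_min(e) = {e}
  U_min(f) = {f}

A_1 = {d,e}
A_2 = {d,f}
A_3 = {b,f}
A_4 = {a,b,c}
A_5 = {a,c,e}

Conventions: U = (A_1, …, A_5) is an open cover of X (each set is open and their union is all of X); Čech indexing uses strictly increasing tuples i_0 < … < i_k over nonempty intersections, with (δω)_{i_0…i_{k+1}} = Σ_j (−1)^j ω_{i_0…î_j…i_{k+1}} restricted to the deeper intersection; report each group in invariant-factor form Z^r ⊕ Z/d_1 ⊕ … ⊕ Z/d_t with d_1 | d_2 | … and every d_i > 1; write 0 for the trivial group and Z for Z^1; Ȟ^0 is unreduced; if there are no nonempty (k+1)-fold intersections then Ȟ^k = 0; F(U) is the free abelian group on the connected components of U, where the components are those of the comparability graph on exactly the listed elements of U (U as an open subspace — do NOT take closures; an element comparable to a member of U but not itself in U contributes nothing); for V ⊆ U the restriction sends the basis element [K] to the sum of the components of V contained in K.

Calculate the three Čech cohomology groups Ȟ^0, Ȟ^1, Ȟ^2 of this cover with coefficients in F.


Ȟ^0 = Z^5, Ȟ^1 = 0, Ȟ^2 = 0

nerve of the cover:
  A12={d} A15={e} A23={f} A34={b} A45={a,c}
components per intersection:
  A1: {d} {e}
  A2: {d} {f}
  A3: {b} {f}
  A4: {a,c} {b}
  A5: {a,c} {e}
  A12: {d}
  A15: {e}
  A23: {f}
  A34: {b}
  A45: {a,c}
C dims 10,5; δ0: rk 5, SNF 1^5
Ȟ^0 = (10 − 5) − 0 = 5, so Ȟ^0 ≅ Z^5
Ȟ^1 = (5 − 0) − 5 = 0, so Ȟ^1 ≅ 0
Ȟ^2 = (0 − 0) − 0 = 0, so Ȟ^2 ≅ 0


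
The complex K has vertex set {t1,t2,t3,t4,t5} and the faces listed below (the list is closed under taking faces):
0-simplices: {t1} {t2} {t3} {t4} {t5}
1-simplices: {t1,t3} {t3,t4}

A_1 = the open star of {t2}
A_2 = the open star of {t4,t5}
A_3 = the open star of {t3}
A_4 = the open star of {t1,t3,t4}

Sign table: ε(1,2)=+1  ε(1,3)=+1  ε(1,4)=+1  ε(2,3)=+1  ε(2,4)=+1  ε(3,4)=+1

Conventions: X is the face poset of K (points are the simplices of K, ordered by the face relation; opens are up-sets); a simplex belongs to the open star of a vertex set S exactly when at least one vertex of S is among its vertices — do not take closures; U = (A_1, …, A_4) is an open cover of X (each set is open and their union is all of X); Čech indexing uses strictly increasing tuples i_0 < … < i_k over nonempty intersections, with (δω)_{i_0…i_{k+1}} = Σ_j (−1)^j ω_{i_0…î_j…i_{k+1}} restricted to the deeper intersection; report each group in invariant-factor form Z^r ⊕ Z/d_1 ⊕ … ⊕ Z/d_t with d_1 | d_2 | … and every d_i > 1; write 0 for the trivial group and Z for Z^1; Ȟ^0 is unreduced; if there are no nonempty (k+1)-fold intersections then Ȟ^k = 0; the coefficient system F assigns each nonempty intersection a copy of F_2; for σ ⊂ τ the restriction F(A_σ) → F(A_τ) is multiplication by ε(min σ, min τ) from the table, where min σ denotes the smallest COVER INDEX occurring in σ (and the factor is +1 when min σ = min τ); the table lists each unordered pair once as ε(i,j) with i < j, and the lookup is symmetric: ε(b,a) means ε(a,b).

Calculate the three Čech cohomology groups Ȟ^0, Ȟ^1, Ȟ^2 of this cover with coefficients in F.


cover nerve:
  A1={{t2}} A2={{t4},{t5},{t3,t4}} A3={{t3},{t1,t3},{t3,t4}} A4={{t1},{t3},{t4},{t1,t3},{t3,t4}}
  A23={{t3,t4}} A24={{t4},{t3,t4}} A34={{t3},{t1,t3},{t3,t4}}
  A234={{t3,t4}}
C dims 4,3,1; δ0: rk_F2 2; δ1: rk_F2 1
Ȟ^0: (4−2)−0=2 ⇒ Z/2 ⊕ Z/2
Ȟ^1: (3−1)−2=0 ⇒ 0
Ȟ^2: (1−0)−1=0 ⇒ 0

Ȟ^0 ≅ Z/2 ⊕ Z/2; Ȟ^1 ≅ 0; Ȟ^2 ≅ 0


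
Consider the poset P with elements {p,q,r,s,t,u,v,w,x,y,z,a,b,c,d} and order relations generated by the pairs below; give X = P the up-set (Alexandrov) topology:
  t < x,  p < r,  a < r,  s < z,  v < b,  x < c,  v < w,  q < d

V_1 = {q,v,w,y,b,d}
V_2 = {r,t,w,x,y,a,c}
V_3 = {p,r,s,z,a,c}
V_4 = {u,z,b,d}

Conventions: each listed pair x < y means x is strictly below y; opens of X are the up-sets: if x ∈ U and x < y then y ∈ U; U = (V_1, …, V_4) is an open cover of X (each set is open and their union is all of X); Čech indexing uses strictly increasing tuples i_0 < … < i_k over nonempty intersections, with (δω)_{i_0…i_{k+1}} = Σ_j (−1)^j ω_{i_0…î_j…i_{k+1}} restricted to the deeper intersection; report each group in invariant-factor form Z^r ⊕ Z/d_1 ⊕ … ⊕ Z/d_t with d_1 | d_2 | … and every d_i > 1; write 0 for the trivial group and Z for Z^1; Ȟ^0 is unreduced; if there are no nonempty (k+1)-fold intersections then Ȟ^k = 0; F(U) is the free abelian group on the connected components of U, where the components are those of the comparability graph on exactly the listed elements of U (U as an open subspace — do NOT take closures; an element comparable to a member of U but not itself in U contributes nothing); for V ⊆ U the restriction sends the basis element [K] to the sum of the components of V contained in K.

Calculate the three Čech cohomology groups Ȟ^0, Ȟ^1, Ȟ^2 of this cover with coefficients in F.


nerve of the cover:
  V12={w,y} V14={b,d} V23={r,a,c} V34={z}
components per intersection:
  V1: {q,d} {v,w,b} {y}
  V2: {r,a} {t,x,c} {w} {y}
  V3: {p,r,a} {s,z} {c}
  V4: {u} {z} {b} {d}
  V12: {w} {y}
  V14: {b} {d}
  V23: {r,a} {c}
  V34: {z}
C dims 14,7; δ0: rk 7, SNF 1^7
Ȟ^0 = (14 − 7) − 0 = 7, so Ȟ^0 ≅ Z^7
Ȟ^1 = (7 − 0) − 7 = 0, so Ȟ^1 ≅ 0
Ȟ^2 = (0 − 0) − 0 = 0, so Ȟ^2 ≅ 0

Ȟ^0(U;F) ≅ Z^7,  Ȟ^1(U;F) ≅ 0,  Ȟ^2(U;F) ≅ 0


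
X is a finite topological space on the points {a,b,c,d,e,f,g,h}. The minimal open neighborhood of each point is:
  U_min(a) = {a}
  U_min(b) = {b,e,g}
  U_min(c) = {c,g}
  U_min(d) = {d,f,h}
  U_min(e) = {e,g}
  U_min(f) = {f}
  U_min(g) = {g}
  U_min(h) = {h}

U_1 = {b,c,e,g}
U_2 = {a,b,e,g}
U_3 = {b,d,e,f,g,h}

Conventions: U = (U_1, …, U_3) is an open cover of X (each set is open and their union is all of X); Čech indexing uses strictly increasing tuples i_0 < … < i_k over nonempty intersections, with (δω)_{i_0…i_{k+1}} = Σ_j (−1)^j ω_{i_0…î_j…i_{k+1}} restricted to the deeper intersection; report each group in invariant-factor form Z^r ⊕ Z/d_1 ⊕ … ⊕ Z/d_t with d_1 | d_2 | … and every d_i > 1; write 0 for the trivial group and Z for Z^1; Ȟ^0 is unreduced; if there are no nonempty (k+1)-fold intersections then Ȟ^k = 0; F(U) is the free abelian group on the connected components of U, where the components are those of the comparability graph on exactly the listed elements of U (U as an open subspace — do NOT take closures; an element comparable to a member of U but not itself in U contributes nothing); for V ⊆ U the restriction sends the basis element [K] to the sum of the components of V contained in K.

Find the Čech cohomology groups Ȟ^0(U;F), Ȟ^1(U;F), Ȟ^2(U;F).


Ȟ^0(U;F) ≅ Z^3; Ȟ^1(U;F) ≅ 0; Ȟ^2(U;F) ≅ 0

nonempty intersections:
  U12={b,e,g} U13={b,e,g} U23={b,e,g}
  U123={b,e,g}
components per intersection:
  U1: {b,c,e,g}
  U2: {a} {b,e,g}
  U3: {b,e,g} {d,f,h}
  U12: {b,e,g}
  U13: {b,e,g}
  U23: {b,e,g}
  U123: {b,e,g}
C dims 5,3,1; δ0: rk 2, SNF 1^2; δ1: rk 1, SNF 1^1
Ȟ^0: (5−2)−0=3 ⇒ Z^3
Ȟ^1: (3−1)−2=0 ⇒ 0
Ȟ^2: (1−0)−1=0 ⇒ 0
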